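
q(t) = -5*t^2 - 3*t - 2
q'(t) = -10*t - 3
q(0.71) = -6.65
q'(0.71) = -10.10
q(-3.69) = -59.01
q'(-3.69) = 33.90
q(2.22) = -33.30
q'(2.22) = -25.20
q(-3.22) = -44.18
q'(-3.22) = 29.20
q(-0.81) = -2.85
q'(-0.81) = 5.10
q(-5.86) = -156.12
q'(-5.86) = 55.60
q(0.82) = -7.82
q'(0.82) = -11.20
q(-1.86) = -13.72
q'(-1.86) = 15.60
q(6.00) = -200.00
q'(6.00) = -63.00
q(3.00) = -56.00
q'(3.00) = -33.00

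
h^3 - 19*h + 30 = (h - 3)*(h - 2)*(h + 5)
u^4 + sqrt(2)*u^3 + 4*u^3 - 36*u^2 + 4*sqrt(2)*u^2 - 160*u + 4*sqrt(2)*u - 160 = (u + 2)^2*(u - 4*sqrt(2))*(u + 5*sqrt(2))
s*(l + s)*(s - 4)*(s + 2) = l*s^3 - 2*l*s^2 - 8*l*s + s^4 - 2*s^3 - 8*s^2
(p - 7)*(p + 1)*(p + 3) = p^3 - 3*p^2 - 25*p - 21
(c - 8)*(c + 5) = c^2 - 3*c - 40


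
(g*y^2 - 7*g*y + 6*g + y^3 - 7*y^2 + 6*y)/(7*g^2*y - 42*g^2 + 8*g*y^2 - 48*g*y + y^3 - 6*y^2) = (y - 1)/(7*g + y)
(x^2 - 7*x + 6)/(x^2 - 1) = (x - 6)/(x + 1)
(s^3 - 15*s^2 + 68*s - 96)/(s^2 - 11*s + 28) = (s^2 - 11*s + 24)/(s - 7)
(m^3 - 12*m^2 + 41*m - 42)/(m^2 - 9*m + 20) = (m^3 - 12*m^2 + 41*m - 42)/(m^2 - 9*m + 20)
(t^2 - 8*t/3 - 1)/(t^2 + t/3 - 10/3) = (3*t^2 - 8*t - 3)/(3*t^2 + t - 10)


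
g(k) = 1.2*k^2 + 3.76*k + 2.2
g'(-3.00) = -3.44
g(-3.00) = 1.72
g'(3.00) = 10.96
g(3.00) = 24.28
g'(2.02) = 8.61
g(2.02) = 14.69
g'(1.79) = 8.06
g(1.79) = 12.78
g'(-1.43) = 0.33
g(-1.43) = -0.72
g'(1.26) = 6.78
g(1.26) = 8.84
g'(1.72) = 7.89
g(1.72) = 12.22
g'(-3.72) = -5.17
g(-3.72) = 4.82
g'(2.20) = 9.04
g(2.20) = 16.28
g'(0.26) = 4.38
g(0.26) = 3.26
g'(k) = 2.4*k + 3.76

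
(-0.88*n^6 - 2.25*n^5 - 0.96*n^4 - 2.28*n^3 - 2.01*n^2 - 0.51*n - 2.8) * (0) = 0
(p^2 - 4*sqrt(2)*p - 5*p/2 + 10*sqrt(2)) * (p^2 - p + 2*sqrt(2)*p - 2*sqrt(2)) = p^4 - 7*p^3/2 - 2*sqrt(2)*p^3 - 27*p^2/2 + 7*sqrt(2)*p^2 - 5*sqrt(2)*p + 56*p - 40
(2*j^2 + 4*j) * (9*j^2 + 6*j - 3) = 18*j^4 + 48*j^3 + 18*j^2 - 12*j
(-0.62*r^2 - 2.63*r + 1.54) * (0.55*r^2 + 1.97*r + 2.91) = -0.341*r^4 - 2.6679*r^3 - 6.1383*r^2 - 4.6195*r + 4.4814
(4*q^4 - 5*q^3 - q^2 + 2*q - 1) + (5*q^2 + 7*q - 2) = 4*q^4 - 5*q^3 + 4*q^2 + 9*q - 3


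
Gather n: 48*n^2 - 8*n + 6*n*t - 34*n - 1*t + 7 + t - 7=48*n^2 + n*(6*t - 42)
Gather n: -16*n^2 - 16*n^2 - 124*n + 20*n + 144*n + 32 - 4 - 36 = -32*n^2 + 40*n - 8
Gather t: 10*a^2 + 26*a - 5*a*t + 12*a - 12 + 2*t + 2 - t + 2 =10*a^2 + 38*a + t*(1 - 5*a) - 8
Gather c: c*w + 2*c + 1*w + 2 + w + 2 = c*(w + 2) + 2*w + 4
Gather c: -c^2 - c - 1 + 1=-c^2 - c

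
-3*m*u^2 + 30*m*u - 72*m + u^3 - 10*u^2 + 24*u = (-3*m + u)*(u - 6)*(u - 4)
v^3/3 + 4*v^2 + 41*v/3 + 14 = (v/3 + 1)*(v + 2)*(v + 7)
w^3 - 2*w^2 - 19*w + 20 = (w - 5)*(w - 1)*(w + 4)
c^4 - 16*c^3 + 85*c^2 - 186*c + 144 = (c - 8)*(c - 3)^2*(c - 2)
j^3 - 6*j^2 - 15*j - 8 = (j - 8)*(j + 1)^2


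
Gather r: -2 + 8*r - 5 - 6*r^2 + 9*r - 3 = -6*r^2 + 17*r - 10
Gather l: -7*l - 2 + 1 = -7*l - 1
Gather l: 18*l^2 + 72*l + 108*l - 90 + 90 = 18*l^2 + 180*l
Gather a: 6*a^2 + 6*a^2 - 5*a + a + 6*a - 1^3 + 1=12*a^2 + 2*a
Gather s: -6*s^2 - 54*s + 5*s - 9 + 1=-6*s^2 - 49*s - 8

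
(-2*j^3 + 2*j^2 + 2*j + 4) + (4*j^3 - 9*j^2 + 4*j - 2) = 2*j^3 - 7*j^2 + 6*j + 2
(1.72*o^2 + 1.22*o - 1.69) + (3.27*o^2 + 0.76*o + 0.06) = 4.99*o^2 + 1.98*o - 1.63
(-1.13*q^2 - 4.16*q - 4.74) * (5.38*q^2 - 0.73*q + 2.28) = -6.0794*q^4 - 21.5559*q^3 - 25.0408*q^2 - 6.0246*q - 10.8072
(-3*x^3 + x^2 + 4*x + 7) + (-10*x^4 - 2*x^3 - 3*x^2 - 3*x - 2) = -10*x^4 - 5*x^3 - 2*x^2 + x + 5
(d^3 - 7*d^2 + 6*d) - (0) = d^3 - 7*d^2 + 6*d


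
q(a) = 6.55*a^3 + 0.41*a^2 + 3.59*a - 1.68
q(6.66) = 1975.34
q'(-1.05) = 24.39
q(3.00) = 189.63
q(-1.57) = -31.65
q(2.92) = 175.37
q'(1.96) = 80.68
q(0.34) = -0.15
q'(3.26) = 215.10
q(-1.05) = -12.58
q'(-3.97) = 310.04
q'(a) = 19.65*a^2 + 0.82*a + 3.59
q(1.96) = 56.25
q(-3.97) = -419.31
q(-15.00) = -22069.53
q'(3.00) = 182.90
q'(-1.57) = 50.74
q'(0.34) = 6.14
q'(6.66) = 880.64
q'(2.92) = 173.53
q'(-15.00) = 4412.54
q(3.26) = 241.31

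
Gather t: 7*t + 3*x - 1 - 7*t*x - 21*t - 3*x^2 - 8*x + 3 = t*(-7*x - 14) - 3*x^2 - 5*x + 2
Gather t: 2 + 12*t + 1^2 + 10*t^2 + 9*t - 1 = 10*t^2 + 21*t + 2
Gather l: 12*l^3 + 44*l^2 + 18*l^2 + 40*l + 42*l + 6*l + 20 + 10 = 12*l^3 + 62*l^2 + 88*l + 30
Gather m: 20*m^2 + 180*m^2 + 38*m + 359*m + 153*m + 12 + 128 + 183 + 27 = 200*m^2 + 550*m + 350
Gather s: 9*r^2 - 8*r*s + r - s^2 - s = 9*r^2 + r - s^2 + s*(-8*r - 1)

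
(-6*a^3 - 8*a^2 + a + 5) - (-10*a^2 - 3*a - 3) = -6*a^3 + 2*a^2 + 4*a + 8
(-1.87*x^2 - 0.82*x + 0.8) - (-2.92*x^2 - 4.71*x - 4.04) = 1.05*x^2 + 3.89*x + 4.84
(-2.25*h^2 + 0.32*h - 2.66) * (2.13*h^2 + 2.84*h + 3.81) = -4.7925*h^4 - 5.7084*h^3 - 13.3295*h^2 - 6.3352*h - 10.1346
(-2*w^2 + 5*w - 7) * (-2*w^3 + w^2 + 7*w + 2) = 4*w^5 - 12*w^4 + 5*w^3 + 24*w^2 - 39*w - 14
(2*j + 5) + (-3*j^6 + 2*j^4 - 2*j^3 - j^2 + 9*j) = -3*j^6 + 2*j^4 - 2*j^3 - j^2 + 11*j + 5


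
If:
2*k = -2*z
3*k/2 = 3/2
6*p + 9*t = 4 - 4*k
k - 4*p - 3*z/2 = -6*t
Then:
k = 1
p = 5/16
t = -5/24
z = -1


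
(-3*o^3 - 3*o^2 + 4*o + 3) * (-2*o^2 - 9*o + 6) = 6*o^5 + 33*o^4 + o^3 - 60*o^2 - 3*o + 18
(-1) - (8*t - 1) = -8*t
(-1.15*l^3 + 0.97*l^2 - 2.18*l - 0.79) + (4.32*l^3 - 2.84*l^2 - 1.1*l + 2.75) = 3.17*l^3 - 1.87*l^2 - 3.28*l + 1.96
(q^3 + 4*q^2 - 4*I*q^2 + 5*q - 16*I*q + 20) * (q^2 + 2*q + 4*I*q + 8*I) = q^5 + 6*q^4 + 29*q^3 + 126*q^2 + 20*I*q^2 + 168*q + 120*I*q + 160*I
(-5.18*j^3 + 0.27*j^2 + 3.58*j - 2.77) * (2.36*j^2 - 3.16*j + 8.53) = -12.2248*j^5 + 17.006*j^4 - 36.5898*j^3 - 15.5469*j^2 + 39.2906*j - 23.6281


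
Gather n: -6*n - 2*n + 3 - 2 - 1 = -8*n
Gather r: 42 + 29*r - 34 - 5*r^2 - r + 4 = -5*r^2 + 28*r + 12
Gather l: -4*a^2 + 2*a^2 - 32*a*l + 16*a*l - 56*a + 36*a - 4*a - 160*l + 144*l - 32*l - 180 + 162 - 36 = -2*a^2 - 24*a + l*(-16*a - 48) - 54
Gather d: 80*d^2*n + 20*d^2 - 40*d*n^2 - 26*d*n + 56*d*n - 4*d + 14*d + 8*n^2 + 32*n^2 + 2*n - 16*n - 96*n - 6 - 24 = d^2*(80*n + 20) + d*(-40*n^2 + 30*n + 10) + 40*n^2 - 110*n - 30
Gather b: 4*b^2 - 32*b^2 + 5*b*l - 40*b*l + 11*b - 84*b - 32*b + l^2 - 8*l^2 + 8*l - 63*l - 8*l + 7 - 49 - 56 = -28*b^2 + b*(-35*l - 105) - 7*l^2 - 63*l - 98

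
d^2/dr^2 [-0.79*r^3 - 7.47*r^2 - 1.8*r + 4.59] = -4.74*r - 14.94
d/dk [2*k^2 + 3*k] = 4*k + 3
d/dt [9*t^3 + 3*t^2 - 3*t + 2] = 27*t^2 + 6*t - 3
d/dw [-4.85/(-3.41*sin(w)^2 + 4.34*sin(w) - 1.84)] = (21.049 - 33.077*sin(w))*cos(w)/(3.41*sin(w)^2 - 4.34*sin(w) + 1.84)^2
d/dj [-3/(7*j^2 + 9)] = 42*j/(7*j^2 + 9)^2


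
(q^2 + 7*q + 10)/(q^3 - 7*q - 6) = (q + 5)/(q^2 - 2*q - 3)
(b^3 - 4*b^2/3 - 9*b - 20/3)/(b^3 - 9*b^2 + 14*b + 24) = (b + 5/3)/(b - 6)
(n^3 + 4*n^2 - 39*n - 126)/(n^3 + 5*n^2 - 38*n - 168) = (n + 3)/(n + 4)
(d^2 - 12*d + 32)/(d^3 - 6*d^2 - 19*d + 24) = (d - 4)/(d^2 + 2*d - 3)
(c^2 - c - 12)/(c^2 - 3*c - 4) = (c + 3)/(c + 1)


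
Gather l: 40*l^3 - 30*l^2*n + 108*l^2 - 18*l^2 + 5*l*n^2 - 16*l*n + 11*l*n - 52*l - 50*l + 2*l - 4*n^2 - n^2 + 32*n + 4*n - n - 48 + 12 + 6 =40*l^3 + l^2*(90 - 30*n) + l*(5*n^2 - 5*n - 100) - 5*n^2 + 35*n - 30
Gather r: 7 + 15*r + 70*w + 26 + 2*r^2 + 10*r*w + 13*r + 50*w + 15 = 2*r^2 + r*(10*w + 28) + 120*w + 48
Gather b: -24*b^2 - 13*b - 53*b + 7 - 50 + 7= -24*b^2 - 66*b - 36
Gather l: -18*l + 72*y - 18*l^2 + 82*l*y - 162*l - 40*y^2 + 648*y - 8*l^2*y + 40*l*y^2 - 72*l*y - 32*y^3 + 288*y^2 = l^2*(-8*y - 18) + l*(40*y^2 + 10*y - 180) - 32*y^3 + 248*y^2 + 720*y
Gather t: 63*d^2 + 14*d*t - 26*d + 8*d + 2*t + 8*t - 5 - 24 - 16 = 63*d^2 - 18*d + t*(14*d + 10) - 45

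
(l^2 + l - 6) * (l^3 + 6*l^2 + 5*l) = l^5 + 7*l^4 + 5*l^3 - 31*l^2 - 30*l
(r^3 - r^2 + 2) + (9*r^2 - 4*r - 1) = r^3 + 8*r^2 - 4*r + 1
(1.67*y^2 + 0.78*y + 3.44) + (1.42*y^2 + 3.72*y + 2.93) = 3.09*y^2 + 4.5*y + 6.37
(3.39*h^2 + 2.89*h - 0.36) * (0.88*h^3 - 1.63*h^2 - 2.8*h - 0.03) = 2.9832*h^5 - 2.9825*h^4 - 14.5195*h^3 - 7.6069*h^2 + 0.9213*h + 0.0108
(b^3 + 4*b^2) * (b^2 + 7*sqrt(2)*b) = b^5 + 4*b^4 + 7*sqrt(2)*b^4 + 28*sqrt(2)*b^3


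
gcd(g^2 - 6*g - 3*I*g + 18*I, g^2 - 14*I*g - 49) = 1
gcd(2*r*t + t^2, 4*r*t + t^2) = t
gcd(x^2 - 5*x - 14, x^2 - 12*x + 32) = 1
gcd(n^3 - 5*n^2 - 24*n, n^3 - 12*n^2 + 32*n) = n^2 - 8*n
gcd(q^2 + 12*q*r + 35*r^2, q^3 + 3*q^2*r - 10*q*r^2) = q + 5*r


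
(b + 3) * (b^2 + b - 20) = b^3 + 4*b^2 - 17*b - 60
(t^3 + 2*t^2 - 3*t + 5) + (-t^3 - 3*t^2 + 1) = -t^2 - 3*t + 6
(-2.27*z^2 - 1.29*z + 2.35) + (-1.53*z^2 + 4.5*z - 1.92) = -3.8*z^2 + 3.21*z + 0.43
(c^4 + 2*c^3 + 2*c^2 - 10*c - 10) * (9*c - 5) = 9*c^5 + 13*c^4 + 8*c^3 - 100*c^2 - 40*c + 50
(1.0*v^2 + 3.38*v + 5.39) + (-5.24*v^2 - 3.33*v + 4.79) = -4.24*v^2 + 0.0499999999999998*v + 10.18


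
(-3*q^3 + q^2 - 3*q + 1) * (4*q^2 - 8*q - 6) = -12*q^5 + 28*q^4 - 2*q^3 + 22*q^2 + 10*q - 6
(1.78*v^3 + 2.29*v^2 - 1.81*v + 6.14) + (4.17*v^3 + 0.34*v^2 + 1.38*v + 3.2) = 5.95*v^3 + 2.63*v^2 - 0.43*v + 9.34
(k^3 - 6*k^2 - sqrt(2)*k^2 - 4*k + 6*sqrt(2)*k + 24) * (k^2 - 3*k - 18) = k^5 - 9*k^4 - sqrt(2)*k^4 - 4*k^3 + 9*sqrt(2)*k^3 + 144*k^2 - 108*sqrt(2)*k - 432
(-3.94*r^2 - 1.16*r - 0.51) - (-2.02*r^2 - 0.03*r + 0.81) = -1.92*r^2 - 1.13*r - 1.32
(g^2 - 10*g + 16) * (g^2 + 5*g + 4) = g^4 - 5*g^3 - 30*g^2 + 40*g + 64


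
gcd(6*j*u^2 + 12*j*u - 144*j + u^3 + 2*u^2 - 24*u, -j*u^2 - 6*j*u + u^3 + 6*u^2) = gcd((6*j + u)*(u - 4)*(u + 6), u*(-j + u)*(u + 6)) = u + 6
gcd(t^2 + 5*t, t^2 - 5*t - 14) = 1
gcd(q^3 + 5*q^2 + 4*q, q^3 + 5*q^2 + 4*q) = q^3 + 5*q^2 + 4*q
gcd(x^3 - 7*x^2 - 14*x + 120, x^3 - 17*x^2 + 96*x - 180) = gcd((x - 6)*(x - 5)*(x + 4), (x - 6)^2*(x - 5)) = x^2 - 11*x + 30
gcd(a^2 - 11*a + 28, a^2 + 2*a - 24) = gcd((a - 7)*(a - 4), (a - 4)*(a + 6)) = a - 4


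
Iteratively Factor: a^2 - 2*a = (a - 2)*(a)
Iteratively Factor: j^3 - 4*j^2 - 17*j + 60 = (j + 4)*(j^2 - 8*j + 15) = (j - 3)*(j + 4)*(j - 5)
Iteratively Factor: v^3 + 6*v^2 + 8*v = (v + 4)*(v^2 + 2*v) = (v + 2)*(v + 4)*(v)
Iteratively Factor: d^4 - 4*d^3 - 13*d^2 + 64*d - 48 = (d + 4)*(d^3 - 8*d^2 + 19*d - 12) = (d - 1)*(d + 4)*(d^2 - 7*d + 12) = (d - 3)*(d - 1)*(d + 4)*(d - 4)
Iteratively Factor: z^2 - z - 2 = (z - 2)*(z + 1)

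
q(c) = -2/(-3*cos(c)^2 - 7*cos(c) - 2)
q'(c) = -2*(-6*sin(c)*cos(c) - 7*sin(c))/(-3*cos(c)^2 - 7*cos(c) - 2)^2 = 2*(6*cos(c) + 7)*sin(c)/(3*cos(c)^2 + 7*cos(c) + 2)^2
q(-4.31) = -7.11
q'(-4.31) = 108.20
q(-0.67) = 0.21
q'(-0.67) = -0.17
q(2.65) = -1.09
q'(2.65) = 0.48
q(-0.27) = 0.17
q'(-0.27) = -0.05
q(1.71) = 1.84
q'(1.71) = 10.35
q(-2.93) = -1.01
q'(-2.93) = -0.12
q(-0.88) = 0.26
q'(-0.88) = -0.28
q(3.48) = -1.03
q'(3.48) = -0.24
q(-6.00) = 0.17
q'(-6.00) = 0.05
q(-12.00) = 0.20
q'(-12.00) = 0.13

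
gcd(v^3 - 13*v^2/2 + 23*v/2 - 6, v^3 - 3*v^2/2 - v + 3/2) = v^2 - 5*v/2 + 3/2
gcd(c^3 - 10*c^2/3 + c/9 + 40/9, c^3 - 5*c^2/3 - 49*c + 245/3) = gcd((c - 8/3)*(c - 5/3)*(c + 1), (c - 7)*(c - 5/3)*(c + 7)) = c - 5/3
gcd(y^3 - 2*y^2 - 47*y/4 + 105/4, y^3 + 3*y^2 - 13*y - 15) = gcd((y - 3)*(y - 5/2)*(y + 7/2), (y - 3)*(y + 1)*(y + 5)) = y - 3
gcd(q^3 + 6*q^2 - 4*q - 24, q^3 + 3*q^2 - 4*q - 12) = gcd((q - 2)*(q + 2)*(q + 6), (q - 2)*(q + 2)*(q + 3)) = q^2 - 4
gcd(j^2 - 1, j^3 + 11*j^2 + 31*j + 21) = j + 1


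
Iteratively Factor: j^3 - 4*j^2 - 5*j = (j + 1)*(j^2 - 5*j) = j*(j + 1)*(j - 5)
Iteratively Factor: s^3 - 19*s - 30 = (s + 3)*(s^2 - 3*s - 10) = (s - 5)*(s + 3)*(s + 2)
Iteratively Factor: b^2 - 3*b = (b)*(b - 3)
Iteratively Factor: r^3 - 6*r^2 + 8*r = (r)*(r^2 - 6*r + 8) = r*(r - 4)*(r - 2)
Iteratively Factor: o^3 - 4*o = (o)*(o^2 - 4) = o*(o + 2)*(o - 2)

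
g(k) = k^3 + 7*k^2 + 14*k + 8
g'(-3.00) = -1.00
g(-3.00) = 2.00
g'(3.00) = 83.00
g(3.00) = 140.00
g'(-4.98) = 18.68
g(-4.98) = -11.62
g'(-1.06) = 2.53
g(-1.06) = -0.17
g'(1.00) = 31.00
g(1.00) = 30.00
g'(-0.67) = 5.97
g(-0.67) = 1.46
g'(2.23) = 60.14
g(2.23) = 85.12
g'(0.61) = 23.66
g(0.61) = 19.37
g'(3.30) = 92.87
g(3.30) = 166.37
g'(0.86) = 28.26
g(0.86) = 25.85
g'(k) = 3*k^2 + 14*k + 14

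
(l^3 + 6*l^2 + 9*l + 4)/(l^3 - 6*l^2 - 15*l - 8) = (l + 4)/(l - 8)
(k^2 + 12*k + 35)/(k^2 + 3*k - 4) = (k^2 + 12*k + 35)/(k^2 + 3*k - 4)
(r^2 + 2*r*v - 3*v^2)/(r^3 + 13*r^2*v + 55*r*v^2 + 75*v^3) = (r - v)/(r^2 + 10*r*v + 25*v^2)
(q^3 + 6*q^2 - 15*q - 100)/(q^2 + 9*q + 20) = (q^2 + q - 20)/(q + 4)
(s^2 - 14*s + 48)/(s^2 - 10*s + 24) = (s - 8)/(s - 4)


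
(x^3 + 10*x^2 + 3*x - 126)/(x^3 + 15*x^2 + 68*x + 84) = (x - 3)/(x + 2)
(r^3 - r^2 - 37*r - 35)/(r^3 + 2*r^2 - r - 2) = (r^2 - 2*r - 35)/(r^2 + r - 2)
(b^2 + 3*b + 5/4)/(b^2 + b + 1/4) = (2*b + 5)/(2*b + 1)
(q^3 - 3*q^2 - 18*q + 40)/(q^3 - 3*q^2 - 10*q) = (q^2 + 2*q - 8)/(q*(q + 2))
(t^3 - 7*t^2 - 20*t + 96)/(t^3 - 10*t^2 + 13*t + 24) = (t + 4)/(t + 1)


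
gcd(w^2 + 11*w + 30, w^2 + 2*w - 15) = w + 5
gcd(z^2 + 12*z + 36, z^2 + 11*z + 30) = z + 6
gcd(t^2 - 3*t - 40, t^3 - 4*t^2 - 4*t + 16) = 1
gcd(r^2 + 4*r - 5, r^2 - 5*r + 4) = r - 1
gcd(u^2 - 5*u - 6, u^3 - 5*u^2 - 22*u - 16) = u + 1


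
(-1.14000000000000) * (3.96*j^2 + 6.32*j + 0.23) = -4.5144*j^2 - 7.2048*j - 0.2622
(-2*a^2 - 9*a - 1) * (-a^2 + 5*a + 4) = 2*a^4 - a^3 - 52*a^2 - 41*a - 4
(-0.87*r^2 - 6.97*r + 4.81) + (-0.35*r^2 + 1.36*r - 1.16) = -1.22*r^2 - 5.61*r + 3.65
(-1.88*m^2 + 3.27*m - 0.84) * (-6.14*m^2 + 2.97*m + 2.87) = 11.5432*m^4 - 25.6614*m^3 + 9.4739*m^2 + 6.8901*m - 2.4108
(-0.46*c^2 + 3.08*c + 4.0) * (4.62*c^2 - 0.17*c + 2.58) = -2.1252*c^4 + 14.3078*c^3 + 16.7696*c^2 + 7.2664*c + 10.32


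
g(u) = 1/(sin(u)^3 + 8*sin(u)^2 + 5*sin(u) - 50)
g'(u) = (-3*sin(u)^2*cos(u) - 16*sin(u)*cos(u) - 5*cos(u))/(sin(u)^3 + 8*sin(u)^2 + 5*sin(u) - 50)^2 = -(3*sin(u) + 1)*cos(u)/((sin(u) - 2)^2*(sin(u) + 5)^3)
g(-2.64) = -0.02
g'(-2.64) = -0.00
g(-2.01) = -0.02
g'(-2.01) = -0.00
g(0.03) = -0.02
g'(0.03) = -0.00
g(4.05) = -0.02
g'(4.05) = -0.00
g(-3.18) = -0.02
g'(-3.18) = 0.00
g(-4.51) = -0.03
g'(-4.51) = 0.00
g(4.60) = -0.02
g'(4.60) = -0.00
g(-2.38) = -0.02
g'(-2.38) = -0.00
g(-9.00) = -0.02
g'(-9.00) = 0.00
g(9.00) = -0.02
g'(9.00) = 0.01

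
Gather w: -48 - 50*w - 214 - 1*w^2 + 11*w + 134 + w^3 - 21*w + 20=w^3 - w^2 - 60*w - 108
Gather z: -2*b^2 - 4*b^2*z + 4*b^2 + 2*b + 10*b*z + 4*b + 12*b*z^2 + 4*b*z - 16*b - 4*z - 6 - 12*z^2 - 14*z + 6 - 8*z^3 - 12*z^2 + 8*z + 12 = 2*b^2 - 10*b - 8*z^3 + z^2*(12*b - 24) + z*(-4*b^2 + 14*b - 10) + 12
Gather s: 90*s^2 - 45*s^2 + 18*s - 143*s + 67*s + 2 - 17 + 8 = 45*s^2 - 58*s - 7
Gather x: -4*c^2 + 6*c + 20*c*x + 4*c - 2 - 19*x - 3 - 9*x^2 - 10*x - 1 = -4*c^2 + 10*c - 9*x^2 + x*(20*c - 29) - 6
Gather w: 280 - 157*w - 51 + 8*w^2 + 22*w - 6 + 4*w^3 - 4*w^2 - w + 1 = 4*w^3 + 4*w^2 - 136*w + 224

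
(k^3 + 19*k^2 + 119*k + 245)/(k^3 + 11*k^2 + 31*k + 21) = (k^2 + 12*k + 35)/(k^2 + 4*k + 3)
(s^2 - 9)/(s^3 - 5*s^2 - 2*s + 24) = (s + 3)/(s^2 - 2*s - 8)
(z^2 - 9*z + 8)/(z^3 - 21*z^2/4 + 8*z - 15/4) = 4*(z - 8)/(4*z^2 - 17*z + 15)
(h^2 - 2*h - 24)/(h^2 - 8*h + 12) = (h + 4)/(h - 2)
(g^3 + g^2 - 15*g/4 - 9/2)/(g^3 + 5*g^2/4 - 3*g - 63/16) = 4*(g - 2)/(4*g - 7)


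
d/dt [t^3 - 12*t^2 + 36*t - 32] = 3*t^2 - 24*t + 36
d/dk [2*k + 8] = 2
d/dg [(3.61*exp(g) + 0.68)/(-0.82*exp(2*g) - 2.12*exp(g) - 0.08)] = (2.9602*exp(2*g) + 1.1152*exp(g) + 1.1528)*exp(g)/(0.6724*exp(4*g) + 3.4768*exp(3*g) + 4.6256*exp(2*g) + 0.3392*exp(g) + 0.0064)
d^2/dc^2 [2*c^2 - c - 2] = 4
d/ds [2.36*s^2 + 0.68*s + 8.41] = 4.72*s + 0.68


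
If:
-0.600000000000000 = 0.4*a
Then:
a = -1.50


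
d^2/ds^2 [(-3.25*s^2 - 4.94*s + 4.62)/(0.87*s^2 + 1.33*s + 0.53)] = (0.0429780000000193*s^3 + 29.972718*s^2 + 45.741816*s + 17.222634)/(0.658503*s^6 + 3.020031*s^5 + 5.8203*s^4 + 6.032215*s^3 + 3.5457*s^2 + 1.120791*s + 0.148877)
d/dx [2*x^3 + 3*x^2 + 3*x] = 6*x^2 + 6*x + 3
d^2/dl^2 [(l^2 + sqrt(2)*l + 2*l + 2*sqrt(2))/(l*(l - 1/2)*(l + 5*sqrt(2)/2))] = 8*(8*l^6 + 24*sqrt(2)*l^5 + 48*l^5 + 96*l^4 + 234*sqrt(2)*l^4 + 13*sqrt(2)*l^3 + 874*l^3 - 360*l^2 + 612*sqrt(2)*l^2 - 300*sqrt(2)*l + 60*l + 50*sqrt(2))/(l^3*(32*l^6 - 48*l^5 + 240*sqrt(2)*l^5 - 360*sqrt(2)*l^4 + 1224*l^4 - 1804*l^3 + 1180*sqrt(2)*l^3 - 1530*sqrt(2)*l^2 + 900*l^2 - 150*l + 750*sqrt(2)*l - 125*sqrt(2)))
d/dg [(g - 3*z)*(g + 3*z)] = 2*g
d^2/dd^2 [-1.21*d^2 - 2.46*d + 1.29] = -2.42000000000000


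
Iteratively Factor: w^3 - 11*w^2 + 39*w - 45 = (w - 5)*(w^2 - 6*w + 9) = (w - 5)*(w - 3)*(w - 3)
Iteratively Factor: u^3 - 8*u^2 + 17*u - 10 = (u - 2)*(u^2 - 6*u + 5) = (u - 2)*(u - 1)*(u - 5)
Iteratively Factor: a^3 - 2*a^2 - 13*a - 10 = (a + 2)*(a^2 - 4*a - 5) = (a + 1)*(a + 2)*(a - 5)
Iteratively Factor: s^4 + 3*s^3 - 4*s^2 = (s)*(s^3 + 3*s^2 - 4*s) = s*(s - 1)*(s^2 + 4*s) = s^2*(s - 1)*(s + 4)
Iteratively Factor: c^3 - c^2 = (c)*(c^2 - c) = c*(c - 1)*(c)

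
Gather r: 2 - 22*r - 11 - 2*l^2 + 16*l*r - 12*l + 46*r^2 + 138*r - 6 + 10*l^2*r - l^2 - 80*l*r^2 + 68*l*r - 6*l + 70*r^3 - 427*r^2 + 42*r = -3*l^2 - 18*l + 70*r^3 + r^2*(-80*l - 381) + r*(10*l^2 + 84*l + 158) - 15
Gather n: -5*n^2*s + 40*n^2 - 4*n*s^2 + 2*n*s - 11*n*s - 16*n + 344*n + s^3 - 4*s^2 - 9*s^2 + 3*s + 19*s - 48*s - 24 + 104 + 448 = n^2*(40 - 5*s) + n*(-4*s^2 - 9*s + 328) + s^3 - 13*s^2 - 26*s + 528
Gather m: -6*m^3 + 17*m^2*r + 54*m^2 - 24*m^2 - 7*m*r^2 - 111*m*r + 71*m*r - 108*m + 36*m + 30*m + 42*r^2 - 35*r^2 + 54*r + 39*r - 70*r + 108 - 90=-6*m^3 + m^2*(17*r + 30) + m*(-7*r^2 - 40*r - 42) + 7*r^2 + 23*r + 18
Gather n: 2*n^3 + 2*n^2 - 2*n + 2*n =2*n^3 + 2*n^2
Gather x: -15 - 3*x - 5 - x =-4*x - 20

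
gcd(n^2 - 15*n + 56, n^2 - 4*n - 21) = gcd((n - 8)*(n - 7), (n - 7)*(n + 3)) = n - 7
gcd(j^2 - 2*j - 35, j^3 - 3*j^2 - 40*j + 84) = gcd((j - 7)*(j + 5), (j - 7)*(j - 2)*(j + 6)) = j - 7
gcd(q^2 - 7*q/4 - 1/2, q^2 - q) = 1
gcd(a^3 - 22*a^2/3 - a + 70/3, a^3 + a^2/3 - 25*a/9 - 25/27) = a + 5/3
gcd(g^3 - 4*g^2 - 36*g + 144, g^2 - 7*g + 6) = g - 6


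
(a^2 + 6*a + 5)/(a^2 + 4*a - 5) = (a + 1)/(a - 1)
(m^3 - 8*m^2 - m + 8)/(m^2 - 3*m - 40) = (m^2 - 1)/(m + 5)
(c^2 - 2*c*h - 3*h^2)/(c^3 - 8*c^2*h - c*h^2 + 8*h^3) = (c - 3*h)/(c^2 - 9*c*h + 8*h^2)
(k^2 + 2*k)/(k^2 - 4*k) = (k + 2)/(k - 4)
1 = 1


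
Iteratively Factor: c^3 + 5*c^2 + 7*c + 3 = (c + 3)*(c^2 + 2*c + 1) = (c + 1)*(c + 3)*(c + 1)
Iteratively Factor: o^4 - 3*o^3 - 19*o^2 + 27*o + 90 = (o - 5)*(o^3 + 2*o^2 - 9*o - 18) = (o - 5)*(o + 3)*(o^2 - o - 6) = (o - 5)*(o - 3)*(o + 3)*(o + 2)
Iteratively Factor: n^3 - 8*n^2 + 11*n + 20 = (n + 1)*(n^2 - 9*n + 20) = (n - 5)*(n + 1)*(n - 4)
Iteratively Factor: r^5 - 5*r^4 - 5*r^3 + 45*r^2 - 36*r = (r - 4)*(r^4 - r^3 - 9*r^2 + 9*r) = r*(r - 4)*(r^3 - r^2 - 9*r + 9) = r*(r - 4)*(r - 1)*(r^2 - 9) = r*(r - 4)*(r - 1)*(r + 3)*(r - 3)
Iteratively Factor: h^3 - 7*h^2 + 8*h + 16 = (h - 4)*(h^2 - 3*h - 4) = (h - 4)*(h + 1)*(h - 4)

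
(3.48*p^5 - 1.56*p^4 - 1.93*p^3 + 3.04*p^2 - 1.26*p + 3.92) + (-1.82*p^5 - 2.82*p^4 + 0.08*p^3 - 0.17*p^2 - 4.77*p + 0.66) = 1.66*p^5 - 4.38*p^4 - 1.85*p^3 + 2.87*p^2 - 6.03*p + 4.58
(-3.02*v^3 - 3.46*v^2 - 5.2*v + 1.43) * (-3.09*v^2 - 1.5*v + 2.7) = 9.3318*v^5 + 15.2214*v^4 + 13.104*v^3 - 5.9607*v^2 - 16.185*v + 3.861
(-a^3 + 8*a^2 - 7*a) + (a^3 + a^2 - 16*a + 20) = 9*a^2 - 23*a + 20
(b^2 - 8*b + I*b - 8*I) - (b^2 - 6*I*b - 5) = -8*b + 7*I*b + 5 - 8*I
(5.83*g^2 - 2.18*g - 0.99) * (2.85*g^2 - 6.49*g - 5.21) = 16.6155*g^4 - 44.0497*g^3 - 19.0476*g^2 + 17.7829*g + 5.1579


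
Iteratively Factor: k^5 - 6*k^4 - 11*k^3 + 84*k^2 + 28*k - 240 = (k + 3)*(k^4 - 9*k^3 + 16*k^2 + 36*k - 80) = (k - 4)*(k + 3)*(k^3 - 5*k^2 - 4*k + 20) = (k - 4)*(k + 2)*(k + 3)*(k^2 - 7*k + 10) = (k - 4)*(k - 2)*(k + 2)*(k + 3)*(k - 5)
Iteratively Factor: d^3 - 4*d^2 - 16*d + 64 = (d - 4)*(d^2 - 16) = (d - 4)^2*(d + 4)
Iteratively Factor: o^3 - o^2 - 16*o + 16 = (o - 4)*(o^2 + 3*o - 4) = (o - 4)*(o - 1)*(o + 4)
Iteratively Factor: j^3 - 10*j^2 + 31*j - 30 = (j - 5)*(j^2 - 5*j + 6) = (j - 5)*(j - 2)*(j - 3)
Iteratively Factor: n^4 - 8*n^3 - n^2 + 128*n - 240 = (n - 5)*(n^3 - 3*n^2 - 16*n + 48) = (n - 5)*(n + 4)*(n^2 - 7*n + 12) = (n - 5)*(n - 3)*(n + 4)*(n - 4)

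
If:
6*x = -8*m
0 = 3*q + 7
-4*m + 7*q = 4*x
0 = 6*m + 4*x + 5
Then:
No Solution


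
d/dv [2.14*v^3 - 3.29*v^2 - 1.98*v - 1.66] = 6.42*v^2 - 6.58*v - 1.98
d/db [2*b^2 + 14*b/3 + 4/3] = 4*b + 14/3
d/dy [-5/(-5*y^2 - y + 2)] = 5*(-10*y - 1)/(5*y^2 + y - 2)^2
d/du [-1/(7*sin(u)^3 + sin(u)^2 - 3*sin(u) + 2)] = (21*sin(u)^2 + 2*sin(u) - 3)*cos(u)/(7*sin(u)^3 + sin(u)^2 - 3*sin(u) + 2)^2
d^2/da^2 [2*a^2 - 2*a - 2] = 4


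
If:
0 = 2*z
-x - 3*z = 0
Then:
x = 0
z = 0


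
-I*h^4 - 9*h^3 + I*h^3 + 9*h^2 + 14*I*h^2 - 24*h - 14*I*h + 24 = (h - 6*I)*(h - 4*I)*(h + I)*(-I*h + I)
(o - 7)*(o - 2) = o^2 - 9*o + 14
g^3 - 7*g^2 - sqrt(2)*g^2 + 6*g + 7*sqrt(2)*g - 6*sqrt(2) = (g - 6)*(g - 1)*(g - sqrt(2))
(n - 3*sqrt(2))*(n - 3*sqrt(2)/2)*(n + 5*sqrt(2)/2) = n^3 - 2*sqrt(2)*n^2 - 27*n/2 + 45*sqrt(2)/2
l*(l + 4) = l^2 + 4*l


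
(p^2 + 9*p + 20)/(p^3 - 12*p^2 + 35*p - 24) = (p^2 + 9*p + 20)/(p^3 - 12*p^2 + 35*p - 24)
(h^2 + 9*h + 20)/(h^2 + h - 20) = (h + 4)/(h - 4)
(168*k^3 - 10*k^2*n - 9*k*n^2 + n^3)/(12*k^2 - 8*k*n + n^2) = (28*k^2 + 3*k*n - n^2)/(2*k - n)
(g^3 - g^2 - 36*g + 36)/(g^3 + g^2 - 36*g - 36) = (g - 1)/(g + 1)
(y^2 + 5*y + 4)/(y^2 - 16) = (y + 1)/(y - 4)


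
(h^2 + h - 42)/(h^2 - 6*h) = (h + 7)/h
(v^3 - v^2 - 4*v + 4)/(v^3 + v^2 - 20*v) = (v^3 - v^2 - 4*v + 4)/(v*(v^2 + v - 20))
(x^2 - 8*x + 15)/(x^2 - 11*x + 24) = (x - 5)/(x - 8)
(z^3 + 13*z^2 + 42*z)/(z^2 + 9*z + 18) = z*(z + 7)/(z + 3)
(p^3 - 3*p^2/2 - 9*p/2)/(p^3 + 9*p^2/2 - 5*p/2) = (2*p^2 - 3*p - 9)/(2*p^2 + 9*p - 5)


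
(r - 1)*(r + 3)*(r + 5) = r^3 + 7*r^2 + 7*r - 15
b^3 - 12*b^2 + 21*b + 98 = (b - 7)^2*(b + 2)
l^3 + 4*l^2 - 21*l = l*(l - 3)*(l + 7)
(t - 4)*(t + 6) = t^2 + 2*t - 24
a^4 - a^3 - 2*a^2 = a^2*(a - 2)*(a + 1)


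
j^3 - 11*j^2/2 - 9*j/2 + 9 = (j - 6)*(j - 1)*(j + 3/2)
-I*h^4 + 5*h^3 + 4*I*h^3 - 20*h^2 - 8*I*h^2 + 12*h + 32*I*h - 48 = (h - 4)*(h - 2*I)*(h + 6*I)*(-I*h + 1)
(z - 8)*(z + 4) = z^2 - 4*z - 32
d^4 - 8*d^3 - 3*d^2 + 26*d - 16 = (d - 8)*(d - 1)^2*(d + 2)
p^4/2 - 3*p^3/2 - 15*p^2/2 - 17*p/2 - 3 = (p/2 + 1/2)*(p - 6)*(p + 1)^2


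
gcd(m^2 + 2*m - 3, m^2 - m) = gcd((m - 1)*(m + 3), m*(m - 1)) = m - 1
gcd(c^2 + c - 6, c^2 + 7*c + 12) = c + 3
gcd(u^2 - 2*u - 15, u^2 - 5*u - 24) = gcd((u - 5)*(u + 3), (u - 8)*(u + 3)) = u + 3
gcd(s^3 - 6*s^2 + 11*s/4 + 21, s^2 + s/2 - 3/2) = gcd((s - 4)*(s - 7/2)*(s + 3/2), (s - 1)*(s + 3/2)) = s + 3/2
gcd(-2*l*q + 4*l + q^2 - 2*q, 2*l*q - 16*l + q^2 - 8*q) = 1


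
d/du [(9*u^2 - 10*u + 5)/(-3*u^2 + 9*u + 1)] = (51*u^2 + 48*u - 55)/(9*u^4 - 54*u^3 + 75*u^2 + 18*u + 1)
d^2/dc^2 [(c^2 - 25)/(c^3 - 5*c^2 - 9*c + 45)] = 2*(c^3 + 15*c^2 + 27*c + 45)/(c^6 - 27*c^4 + 243*c^2 - 729)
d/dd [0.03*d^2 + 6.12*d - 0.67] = 0.06*d + 6.12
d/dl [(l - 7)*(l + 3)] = 2*l - 4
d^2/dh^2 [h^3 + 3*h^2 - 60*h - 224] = 6*h + 6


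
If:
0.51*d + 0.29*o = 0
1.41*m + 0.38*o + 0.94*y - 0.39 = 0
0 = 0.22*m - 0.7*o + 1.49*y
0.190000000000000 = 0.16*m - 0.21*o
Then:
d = 0.26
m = 0.60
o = -0.45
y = -0.30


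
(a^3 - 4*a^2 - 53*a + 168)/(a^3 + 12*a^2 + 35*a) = (a^2 - 11*a + 24)/(a*(a + 5))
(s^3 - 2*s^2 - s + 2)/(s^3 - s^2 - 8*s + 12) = (s^2 - 1)/(s^2 + s - 6)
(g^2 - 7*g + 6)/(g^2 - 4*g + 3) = (g - 6)/(g - 3)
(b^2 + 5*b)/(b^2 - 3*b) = (b + 5)/(b - 3)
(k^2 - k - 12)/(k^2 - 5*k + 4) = (k + 3)/(k - 1)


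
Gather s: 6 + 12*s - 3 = 12*s + 3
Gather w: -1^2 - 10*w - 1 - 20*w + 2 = -30*w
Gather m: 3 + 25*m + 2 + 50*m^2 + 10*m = 50*m^2 + 35*m + 5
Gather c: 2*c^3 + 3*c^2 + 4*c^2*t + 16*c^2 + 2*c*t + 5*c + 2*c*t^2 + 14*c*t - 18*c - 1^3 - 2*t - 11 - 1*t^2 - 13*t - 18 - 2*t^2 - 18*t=2*c^3 + c^2*(4*t + 19) + c*(2*t^2 + 16*t - 13) - 3*t^2 - 33*t - 30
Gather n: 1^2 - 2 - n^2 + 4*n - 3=-n^2 + 4*n - 4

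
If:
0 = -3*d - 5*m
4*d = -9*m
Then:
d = 0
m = 0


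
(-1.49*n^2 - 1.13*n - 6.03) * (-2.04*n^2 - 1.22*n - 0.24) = 3.0396*n^4 + 4.123*n^3 + 14.0374*n^2 + 7.6278*n + 1.4472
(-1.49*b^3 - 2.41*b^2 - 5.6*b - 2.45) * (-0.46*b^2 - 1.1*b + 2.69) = 0.6854*b^5 + 2.7476*b^4 + 1.2189*b^3 + 0.8041*b^2 - 12.369*b - 6.5905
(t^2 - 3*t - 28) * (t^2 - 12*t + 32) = t^4 - 15*t^3 + 40*t^2 + 240*t - 896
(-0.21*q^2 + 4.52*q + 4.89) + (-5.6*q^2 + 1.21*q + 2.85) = -5.81*q^2 + 5.73*q + 7.74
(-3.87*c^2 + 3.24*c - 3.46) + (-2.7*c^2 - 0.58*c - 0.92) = -6.57*c^2 + 2.66*c - 4.38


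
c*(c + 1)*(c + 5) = c^3 + 6*c^2 + 5*c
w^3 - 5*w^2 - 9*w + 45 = (w - 5)*(w - 3)*(w + 3)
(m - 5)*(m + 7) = m^2 + 2*m - 35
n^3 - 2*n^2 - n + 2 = (n - 2)*(n - 1)*(n + 1)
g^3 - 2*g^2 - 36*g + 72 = (g - 6)*(g - 2)*(g + 6)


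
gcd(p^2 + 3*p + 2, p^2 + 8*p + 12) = p + 2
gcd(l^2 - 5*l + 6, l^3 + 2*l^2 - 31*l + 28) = 1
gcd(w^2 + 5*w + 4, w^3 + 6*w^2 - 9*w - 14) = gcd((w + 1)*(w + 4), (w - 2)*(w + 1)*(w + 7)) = w + 1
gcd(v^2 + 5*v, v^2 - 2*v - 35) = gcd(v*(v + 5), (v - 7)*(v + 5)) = v + 5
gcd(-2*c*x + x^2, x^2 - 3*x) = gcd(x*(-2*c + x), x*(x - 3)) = x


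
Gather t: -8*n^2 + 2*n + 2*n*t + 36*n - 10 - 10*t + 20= -8*n^2 + 38*n + t*(2*n - 10) + 10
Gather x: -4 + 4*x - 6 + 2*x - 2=6*x - 12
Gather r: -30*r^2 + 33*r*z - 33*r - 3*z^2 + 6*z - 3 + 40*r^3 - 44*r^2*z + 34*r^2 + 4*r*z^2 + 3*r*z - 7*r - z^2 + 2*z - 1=40*r^3 + r^2*(4 - 44*z) + r*(4*z^2 + 36*z - 40) - 4*z^2 + 8*z - 4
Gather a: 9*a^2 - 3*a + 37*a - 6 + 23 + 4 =9*a^2 + 34*a + 21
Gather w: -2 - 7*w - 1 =-7*w - 3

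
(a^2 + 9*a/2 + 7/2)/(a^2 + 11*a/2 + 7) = (a + 1)/(a + 2)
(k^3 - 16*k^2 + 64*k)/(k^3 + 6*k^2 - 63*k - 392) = k*(k - 8)/(k^2 + 14*k + 49)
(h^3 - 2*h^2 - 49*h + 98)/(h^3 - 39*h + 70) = (h - 7)/(h - 5)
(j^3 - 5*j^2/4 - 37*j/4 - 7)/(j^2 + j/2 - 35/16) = 4*(j^2 - 3*j - 4)/(4*j - 5)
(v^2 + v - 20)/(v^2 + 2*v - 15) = (v - 4)/(v - 3)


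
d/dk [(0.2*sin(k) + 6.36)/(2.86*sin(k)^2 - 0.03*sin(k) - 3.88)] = (-36.3792*sin(k) + 0.286*cos(2*k) - 0.8712)*cos(k)/(-2.86*sin(k)^2 + 0.03*sin(k) + 3.88)^2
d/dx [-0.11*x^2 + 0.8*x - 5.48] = 0.8 - 0.22*x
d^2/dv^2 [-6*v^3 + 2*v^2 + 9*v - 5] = 4 - 36*v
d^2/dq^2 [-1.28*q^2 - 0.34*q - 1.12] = -2.56000000000000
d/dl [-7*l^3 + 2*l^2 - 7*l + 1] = -21*l^2 + 4*l - 7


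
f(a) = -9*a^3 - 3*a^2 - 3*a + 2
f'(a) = -27*a^2 - 6*a - 3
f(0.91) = -10.00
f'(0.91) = -30.82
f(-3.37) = 322.49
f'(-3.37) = -289.42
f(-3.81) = 467.64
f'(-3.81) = -372.07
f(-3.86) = 486.49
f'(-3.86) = -382.13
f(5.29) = -1430.15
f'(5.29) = -790.31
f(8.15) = -5093.81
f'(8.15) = -1845.31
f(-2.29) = 101.22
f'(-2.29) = -130.85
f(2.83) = -234.50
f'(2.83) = -236.22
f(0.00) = 2.00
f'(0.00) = -3.00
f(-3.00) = 227.00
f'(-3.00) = -228.00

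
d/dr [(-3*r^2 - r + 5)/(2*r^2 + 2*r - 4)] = (-r^2 + r - 3/2)/(r^4 + 2*r^3 - 3*r^2 - 4*r + 4)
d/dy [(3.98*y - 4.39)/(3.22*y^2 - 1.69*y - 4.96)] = (-12.8156*y^2 + 28.2716*y - 27.1599)/(10.3684*y^4 - 10.8836*y^3 - 29.0863*y^2 + 16.7648*y + 24.6016)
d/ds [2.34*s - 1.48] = 2.34000000000000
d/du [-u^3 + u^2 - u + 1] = -3*u^2 + 2*u - 1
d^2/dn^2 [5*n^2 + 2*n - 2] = 10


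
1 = 1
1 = 1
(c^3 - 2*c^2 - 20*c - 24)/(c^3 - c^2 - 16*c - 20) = (c - 6)/(c - 5)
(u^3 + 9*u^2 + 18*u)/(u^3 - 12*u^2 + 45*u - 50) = u*(u^2 + 9*u + 18)/(u^3 - 12*u^2 + 45*u - 50)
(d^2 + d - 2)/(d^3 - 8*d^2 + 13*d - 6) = (d + 2)/(d^2 - 7*d + 6)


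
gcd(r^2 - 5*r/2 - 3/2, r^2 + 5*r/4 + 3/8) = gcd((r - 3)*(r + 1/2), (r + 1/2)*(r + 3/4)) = r + 1/2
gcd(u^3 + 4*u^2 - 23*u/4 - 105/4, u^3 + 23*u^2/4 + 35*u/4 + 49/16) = u + 7/2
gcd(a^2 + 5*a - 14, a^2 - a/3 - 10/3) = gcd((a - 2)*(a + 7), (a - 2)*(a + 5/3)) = a - 2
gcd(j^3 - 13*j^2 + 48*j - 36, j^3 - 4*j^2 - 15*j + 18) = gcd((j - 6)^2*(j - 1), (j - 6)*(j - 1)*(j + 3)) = j^2 - 7*j + 6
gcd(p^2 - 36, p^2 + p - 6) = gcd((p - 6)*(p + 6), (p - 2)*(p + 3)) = 1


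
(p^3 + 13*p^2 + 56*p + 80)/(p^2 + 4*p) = p + 9 + 20/p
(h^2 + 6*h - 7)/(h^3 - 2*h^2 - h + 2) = (h + 7)/(h^2 - h - 2)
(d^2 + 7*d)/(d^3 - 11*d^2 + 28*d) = (d + 7)/(d^2 - 11*d + 28)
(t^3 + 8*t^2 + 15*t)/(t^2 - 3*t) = (t^2 + 8*t + 15)/(t - 3)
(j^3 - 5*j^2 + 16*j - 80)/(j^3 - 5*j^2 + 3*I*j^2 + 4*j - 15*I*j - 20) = (j - 4*I)/(j - I)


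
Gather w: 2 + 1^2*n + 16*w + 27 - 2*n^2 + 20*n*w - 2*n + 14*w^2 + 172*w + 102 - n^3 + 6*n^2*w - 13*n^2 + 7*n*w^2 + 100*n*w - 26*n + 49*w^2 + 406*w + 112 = -n^3 - 15*n^2 - 27*n + w^2*(7*n + 63) + w*(6*n^2 + 120*n + 594) + 243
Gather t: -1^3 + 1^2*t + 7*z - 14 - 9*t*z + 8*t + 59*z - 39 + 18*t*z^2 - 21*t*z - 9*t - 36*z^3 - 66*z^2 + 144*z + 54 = t*(18*z^2 - 30*z) - 36*z^3 - 66*z^2 + 210*z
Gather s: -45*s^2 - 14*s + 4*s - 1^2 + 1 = -45*s^2 - 10*s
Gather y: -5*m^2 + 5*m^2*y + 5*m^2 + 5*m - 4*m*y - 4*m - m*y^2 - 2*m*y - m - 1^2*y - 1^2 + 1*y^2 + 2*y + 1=y^2*(1 - m) + y*(5*m^2 - 6*m + 1)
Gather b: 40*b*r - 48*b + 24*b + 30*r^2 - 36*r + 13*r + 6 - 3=b*(40*r - 24) + 30*r^2 - 23*r + 3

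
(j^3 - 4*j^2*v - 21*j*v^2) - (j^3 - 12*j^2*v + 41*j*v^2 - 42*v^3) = 8*j^2*v - 62*j*v^2 + 42*v^3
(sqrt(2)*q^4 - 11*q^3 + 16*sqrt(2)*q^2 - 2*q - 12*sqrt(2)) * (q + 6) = sqrt(2)*q^5 - 11*q^4 + 6*sqrt(2)*q^4 - 66*q^3 + 16*sqrt(2)*q^3 - 2*q^2 + 96*sqrt(2)*q^2 - 12*sqrt(2)*q - 12*q - 72*sqrt(2)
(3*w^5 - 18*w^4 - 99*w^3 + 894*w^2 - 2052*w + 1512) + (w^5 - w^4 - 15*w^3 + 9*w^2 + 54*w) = 4*w^5 - 19*w^4 - 114*w^3 + 903*w^2 - 1998*w + 1512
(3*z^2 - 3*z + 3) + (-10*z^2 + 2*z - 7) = -7*z^2 - z - 4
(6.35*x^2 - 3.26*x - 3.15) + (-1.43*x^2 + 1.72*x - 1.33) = 4.92*x^2 - 1.54*x - 4.48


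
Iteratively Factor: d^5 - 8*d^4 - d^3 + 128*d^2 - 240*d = (d)*(d^4 - 8*d^3 - d^2 + 128*d - 240) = d*(d - 4)*(d^3 - 4*d^2 - 17*d + 60) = d*(d - 5)*(d - 4)*(d^2 + d - 12) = d*(d - 5)*(d - 4)*(d - 3)*(d + 4)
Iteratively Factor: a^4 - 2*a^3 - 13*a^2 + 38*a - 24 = (a - 1)*(a^3 - a^2 - 14*a + 24) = (a - 1)*(a + 4)*(a^2 - 5*a + 6) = (a - 3)*(a - 1)*(a + 4)*(a - 2)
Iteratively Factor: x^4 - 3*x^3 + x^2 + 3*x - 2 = (x - 1)*(x^3 - 2*x^2 - x + 2) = (x - 2)*(x - 1)*(x^2 - 1) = (x - 2)*(x - 1)*(x + 1)*(x - 1)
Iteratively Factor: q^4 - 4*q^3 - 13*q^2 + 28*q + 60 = (q - 3)*(q^3 - q^2 - 16*q - 20) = (q - 3)*(q + 2)*(q^2 - 3*q - 10) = (q - 5)*(q - 3)*(q + 2)*(q + 2)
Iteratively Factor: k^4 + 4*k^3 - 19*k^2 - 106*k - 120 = (k + 2)*(k^3 + 2*k^2 - 23*k - 60) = (k + 2)*(k + 3)*(k^2 - k - 20) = (k - 5)*(k + 2)*(k + 3)*(k + 4)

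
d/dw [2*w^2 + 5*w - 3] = 4*w + 5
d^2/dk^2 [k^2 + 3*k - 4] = 2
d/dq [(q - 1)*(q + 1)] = 2*q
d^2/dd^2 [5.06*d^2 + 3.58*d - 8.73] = 10.1200000000000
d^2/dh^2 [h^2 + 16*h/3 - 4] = 2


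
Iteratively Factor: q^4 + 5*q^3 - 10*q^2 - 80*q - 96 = (q + 2)*(q^3 + 3*q^2 - 16*q - 48) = (q - 4)*(q + 2)*(q^2 + 7*q + 12) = (q - 4)*(q + 2)*(q + 3)*(q + 4)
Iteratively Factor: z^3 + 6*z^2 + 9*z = (z + 3)*(z^2 + 3*z) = z*(z + 3)*(z + 3)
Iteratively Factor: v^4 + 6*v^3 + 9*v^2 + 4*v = (v + 1)*(v^3 + 5*v^2 + 4*v) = v*(v + 1)*(v^2 + 5*v + 4) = v*(v + 1)*(v + 4)*(v + 1)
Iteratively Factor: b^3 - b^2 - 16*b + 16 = (b - 1)*(b^2 - 16) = (b - 1)*(b + 4)*(b - 4)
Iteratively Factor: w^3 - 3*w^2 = (w)*(w^2 - 3*w) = w^2*(w - 3)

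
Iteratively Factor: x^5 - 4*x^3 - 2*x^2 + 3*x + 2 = (x + 1)*(x^4 - x^3 - 3*x^2 + x + 2) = (x - 2)*(x + 1)*(x^3 + x^2 - x - 1) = (x - 2)*(x + 1)^2*(x^2 - 1) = (x - 2)*(x + 1)^3*(x - 1)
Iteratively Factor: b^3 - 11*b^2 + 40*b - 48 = (b - 4)*(b^2 - 7*b + 12) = (b - 4)^2*(b - 3)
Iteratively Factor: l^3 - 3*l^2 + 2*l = (l - 2)*(l^2 - l) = l*(l - 2)*(l - 1)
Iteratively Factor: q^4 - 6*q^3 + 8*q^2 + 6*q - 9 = (q - 3)*(q^3 - 3*q^2 - q + 3) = (q - 3)^2*(q^2 - 1) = (q - 3)^2*(q + 1)*(q - 1)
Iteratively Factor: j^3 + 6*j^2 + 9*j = (j)*(j^2 + 6*j + 9) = j*(j + 3)*(j + 3)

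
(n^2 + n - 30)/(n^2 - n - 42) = (n - 5)/(n - 7)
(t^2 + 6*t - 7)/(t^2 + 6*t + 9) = (t^2 + 6*t - 7)/(t^2 + 6*t + 9)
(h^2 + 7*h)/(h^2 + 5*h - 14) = h/(h - 2)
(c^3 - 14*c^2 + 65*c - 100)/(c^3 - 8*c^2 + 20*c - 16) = (c^2 - 10*c + 25)/(c^2 - 4*c + 4)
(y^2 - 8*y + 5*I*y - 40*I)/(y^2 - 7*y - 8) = (y + 5*I)/(y + 1)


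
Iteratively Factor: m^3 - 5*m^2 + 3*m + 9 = (m - 3)*(m^2 - 2*m - 3) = (m - 3)^2*(m + 1)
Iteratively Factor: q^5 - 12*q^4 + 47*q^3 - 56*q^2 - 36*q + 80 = (q + 1)*(q^4 - 13*q^3 + 60*q^2 - 116*q + 80) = (q - 4)*(q + 1)*(q^3 - 9*q^2 + 24*q - 20) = (q - 4)*(q - 2)*(q + 1)*(q^2 - 7*q + 10) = (q - 5)*(q - 4)*(q - 2)*(q + 1)*(q - 2)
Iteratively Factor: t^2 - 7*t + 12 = (t - 3)*(t - 4)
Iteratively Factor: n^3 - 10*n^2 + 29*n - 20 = (n - 4)*(n^2 - 6*n + 5) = (n - 4)*(n - 1)*(n - 5)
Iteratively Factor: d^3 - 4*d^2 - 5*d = (d - 5)*(d^2 + d) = d*(d - 5)*(d + 1)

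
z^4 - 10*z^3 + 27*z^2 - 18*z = z*(z - 6)*(z - 3)*(z - 1)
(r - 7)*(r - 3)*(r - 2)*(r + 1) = r^4 - 11*r^3 + 29*r^2 - r - 42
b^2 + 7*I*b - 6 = (b + I)*(b + 6*I)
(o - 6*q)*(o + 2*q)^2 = o^3 - 2*o^2*q - 20*o*q^2 - 24*q^3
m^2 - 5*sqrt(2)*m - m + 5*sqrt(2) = (m - 1)*(m - 5*sqrt(2))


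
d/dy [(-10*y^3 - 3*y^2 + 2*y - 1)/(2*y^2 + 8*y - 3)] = 2*(-10*y^4 - 80*y^3 + 31*y^2 + 11*y + 1)/(4*y^4 + 32*y^3 + 52*y^2 - 48*y + 9)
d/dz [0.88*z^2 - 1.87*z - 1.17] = 1.76*z - 1.87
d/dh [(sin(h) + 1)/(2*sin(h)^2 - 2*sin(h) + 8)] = (-2*sin(h) + cos(h)^2 + 4)*cos(h)/(2*(sin(h)^2 - sin(h) + 4)^2)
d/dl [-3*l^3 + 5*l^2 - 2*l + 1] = -9*l^2 + 10*l - 2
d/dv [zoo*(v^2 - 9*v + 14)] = zoo*(v + 1)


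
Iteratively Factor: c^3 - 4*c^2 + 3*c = (c)*(c^2 - 4*c + 3) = c*(c - 3)*(c - 1)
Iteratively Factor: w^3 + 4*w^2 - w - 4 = (w - 1)*(w^2 + 5*w + 4) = (w - 1)*(w + 4)*(w + 1)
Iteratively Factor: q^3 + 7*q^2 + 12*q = (q)*(q^2 + 7*q + 12) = q*(q + 3)*(q + 4)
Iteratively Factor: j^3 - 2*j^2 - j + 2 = (j + 1)*(j^2 - 3*j + 2) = (j - 1)*(j + 1)*(j - 2)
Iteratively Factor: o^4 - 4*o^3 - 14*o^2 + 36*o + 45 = (o - 5)*(o^3 + o^2 - 9*o - 9) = (o - 5)*(o + 3)*(o^2 - 2*o - 3) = (o - 5)*(o - 3)*(o + 3)*(o + 1)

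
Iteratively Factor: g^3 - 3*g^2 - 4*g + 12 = (g - 3)*(g^2 - 4) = (g - 3)*(g - 2)*(g + 2)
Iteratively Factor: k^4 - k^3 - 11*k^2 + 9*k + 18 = (k + 3)*(k^3 - 4*k^2 + k + 6) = (k - 2)*(k + 3)*(k^2 - 2*k - 3) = (k - 3)*(k - 2)*(k + 3)*(k + 1)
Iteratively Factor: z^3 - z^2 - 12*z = (z - 4)*(z^2 + 3*z) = (z - 4)*(z + 3)*(z)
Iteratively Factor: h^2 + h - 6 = (h - 2)*(h + 3)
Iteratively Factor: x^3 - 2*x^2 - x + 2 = (x - 2)*(x^2 - 1) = (x - 2)*(x + 1)*(x - 1)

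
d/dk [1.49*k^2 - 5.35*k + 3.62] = 2.98*k - 5.35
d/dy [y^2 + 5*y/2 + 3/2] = 2*y + 5/2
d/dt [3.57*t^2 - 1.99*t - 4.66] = 7.14*t - 1.99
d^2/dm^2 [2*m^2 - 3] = 4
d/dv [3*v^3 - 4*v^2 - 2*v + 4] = 9*v^2 - 8*v - 2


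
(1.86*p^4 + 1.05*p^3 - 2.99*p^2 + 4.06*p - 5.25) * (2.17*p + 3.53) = 4.0362*p^5 + 8.8443*p^4 - 2.7818*p^3 - 1.7445*p^2 + 2.9393*p - 18.5325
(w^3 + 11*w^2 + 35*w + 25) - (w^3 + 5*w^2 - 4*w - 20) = 6*w^2 + 39*w + 45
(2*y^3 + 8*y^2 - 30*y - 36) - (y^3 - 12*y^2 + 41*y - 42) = y^3 + 20*y^2 - 71*y + 6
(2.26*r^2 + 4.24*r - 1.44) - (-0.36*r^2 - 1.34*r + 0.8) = 2.62*r^2 + 5.58*r - 2.24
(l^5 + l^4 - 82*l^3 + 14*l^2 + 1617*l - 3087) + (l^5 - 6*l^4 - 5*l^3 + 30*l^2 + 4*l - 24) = 2*l^5 - 5*l^4 - 87*l^3 + 44*l^2 + 1621*l - 3111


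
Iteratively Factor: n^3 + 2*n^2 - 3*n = (n - 1)*(n^2 + 3*n) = n*(n - 1)*(n + 3)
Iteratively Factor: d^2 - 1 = (d - 1)*(d + 1)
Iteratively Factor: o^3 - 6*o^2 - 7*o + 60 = (o + 3)*(o^2 - 9*o + 20) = (o - 4)*(o + 3)*(o - 5)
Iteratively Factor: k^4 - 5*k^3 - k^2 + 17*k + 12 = (k - 4)*(k^3 - k^2 - 5*k - 3) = (k - 4)*(k - 3)*(k^2 + 2*k + 1) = (k - 4)*(k - 3)*(k + 1)*(k + 1)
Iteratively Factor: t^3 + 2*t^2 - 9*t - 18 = (t + 3)*(t^2 - t - 6) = (t + 2)*(t + 3)*(t - 3)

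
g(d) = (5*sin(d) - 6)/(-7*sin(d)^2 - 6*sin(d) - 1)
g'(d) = (14*sin(d)*cos(d) + 6*cos(d))*(5*sin(d) - 6)/(-7*sin(d)^2 - 6*sin(d) - 1)^2 + 5*cos(d)/(-7*sin(d)^2 - 6*sin(d) - 1) = (35*sin(d)^2 - 84*sin(d) - 41)*cos(d)/(7*sin(d)^2 + 6*sin(d) + 1)^2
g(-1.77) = 5.91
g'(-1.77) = -4.36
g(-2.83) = -41.50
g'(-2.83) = 345.40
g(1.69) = 0.07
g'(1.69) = 0.06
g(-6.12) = 2.40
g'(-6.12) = -11.37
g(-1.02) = 10.58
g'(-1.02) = 31.15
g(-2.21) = 14.44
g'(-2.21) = -60.74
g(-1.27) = 6.51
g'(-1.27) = 7.70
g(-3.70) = 0.55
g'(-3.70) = 1.70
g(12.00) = -42.55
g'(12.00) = 286.72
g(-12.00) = 0.53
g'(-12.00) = -1.65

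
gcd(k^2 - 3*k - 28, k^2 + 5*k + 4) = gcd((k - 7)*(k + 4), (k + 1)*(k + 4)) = k + 4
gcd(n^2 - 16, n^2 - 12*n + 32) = n - 4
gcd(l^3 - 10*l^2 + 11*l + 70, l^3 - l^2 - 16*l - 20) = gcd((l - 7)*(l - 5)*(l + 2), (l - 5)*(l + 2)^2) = l^2 - 3*l - 10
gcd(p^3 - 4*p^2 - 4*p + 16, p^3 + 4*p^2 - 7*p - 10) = p - 2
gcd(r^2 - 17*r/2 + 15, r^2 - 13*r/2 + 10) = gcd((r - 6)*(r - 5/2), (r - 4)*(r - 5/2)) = r - 5/2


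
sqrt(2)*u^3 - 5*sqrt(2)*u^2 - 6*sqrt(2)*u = u*(u - 6)*(sqrt(2)*u + sqrt(2))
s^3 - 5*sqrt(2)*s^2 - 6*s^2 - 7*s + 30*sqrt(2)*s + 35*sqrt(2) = (s - 7)*(s + 1)*(s - 5*sqrt(2))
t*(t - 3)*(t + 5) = t^3 + 2*t^2 - 15*t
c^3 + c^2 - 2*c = c*(c - 1)*(c + 2)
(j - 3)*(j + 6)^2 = j^3 + 9*j^2 - 108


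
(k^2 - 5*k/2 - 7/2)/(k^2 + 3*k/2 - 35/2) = (k + 1)/(k + 5)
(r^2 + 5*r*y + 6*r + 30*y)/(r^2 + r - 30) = (r + 5*y)/(r - 5)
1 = 1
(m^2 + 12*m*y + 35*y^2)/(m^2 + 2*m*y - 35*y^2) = (-m - 5*y)/(-m + 5*y)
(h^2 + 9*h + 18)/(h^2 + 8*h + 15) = (h + 6)/(h + 5)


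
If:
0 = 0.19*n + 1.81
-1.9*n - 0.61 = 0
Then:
No Solution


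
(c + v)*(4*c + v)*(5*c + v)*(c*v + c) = 20*c^4*v + 20*c^4 + 29*c^3*v^2 + 29*c^3*v + 10*c^2*v^3 + 10*c^2*v^2 + c*v^4 + c*v^3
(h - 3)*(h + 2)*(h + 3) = h^3 + 2*h^2 - 9*h - 18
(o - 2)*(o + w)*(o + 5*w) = o^3 + 6*o^2*w - 2*o^2 + 5*o*w^2 - 12*o*w - 10*w^2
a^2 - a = a*(a - 1)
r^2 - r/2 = r*(r - 1/2)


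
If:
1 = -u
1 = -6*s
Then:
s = -1/6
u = -1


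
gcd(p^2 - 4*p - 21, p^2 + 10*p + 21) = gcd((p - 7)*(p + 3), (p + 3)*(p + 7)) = p + 3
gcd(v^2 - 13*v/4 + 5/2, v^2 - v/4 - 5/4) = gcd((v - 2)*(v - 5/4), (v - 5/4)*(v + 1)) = v - 5/4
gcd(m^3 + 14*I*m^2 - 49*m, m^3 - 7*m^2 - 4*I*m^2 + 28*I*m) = m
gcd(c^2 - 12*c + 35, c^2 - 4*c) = 1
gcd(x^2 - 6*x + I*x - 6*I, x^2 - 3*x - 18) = x - 6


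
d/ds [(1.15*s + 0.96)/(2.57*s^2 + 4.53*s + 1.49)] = (2.9555*s^2 + 5.2095*s - (1.15*s + 0.96)*(5.14*s + 4.53) + 1.7135)/(2.57*s^2 + 4.53*s + 1.49)^2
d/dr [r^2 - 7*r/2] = 2*r - 7/2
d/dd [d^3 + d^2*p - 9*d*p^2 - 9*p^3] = 3*d^2 + 2*d*p - 9*p^2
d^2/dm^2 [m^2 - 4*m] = 2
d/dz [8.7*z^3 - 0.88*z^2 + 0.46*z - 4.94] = 26.1*z^2 - 1.76*z + 0.46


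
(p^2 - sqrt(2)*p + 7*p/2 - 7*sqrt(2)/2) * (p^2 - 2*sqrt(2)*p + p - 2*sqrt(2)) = p^4 - 3*sqrt(2)*p^3 + 9*p^3/2 - 27*sqrt(2)*p^2/2 + 15*p^2/2 - 21*sqrt(2)*p/2 + 18*p + 14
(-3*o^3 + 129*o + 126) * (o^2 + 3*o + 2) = -3*o^5 - 9*o^4 + 123*o^3 + 513*o^2 + 636*o + 252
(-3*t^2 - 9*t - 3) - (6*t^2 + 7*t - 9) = -9*t^2 - 16*t + 6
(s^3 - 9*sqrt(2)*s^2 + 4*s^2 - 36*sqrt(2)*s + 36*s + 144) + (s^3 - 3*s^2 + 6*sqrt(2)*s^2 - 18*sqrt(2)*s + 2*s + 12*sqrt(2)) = 2*s^3 - 3*sqrt(2)*s^2 + s^2 - 54*sqrt(2)*s + 38*s + 12*sqrt(2) + 144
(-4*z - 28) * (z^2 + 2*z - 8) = -4*z^3 - 36*z^2 - 24*z + 224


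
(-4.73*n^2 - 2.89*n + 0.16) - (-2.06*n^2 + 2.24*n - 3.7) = -2.67*n^2 - 5.13*n + 3.86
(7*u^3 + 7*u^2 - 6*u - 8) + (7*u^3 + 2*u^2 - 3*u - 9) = 14*u^3 + 9*u^2 - 9*u - 17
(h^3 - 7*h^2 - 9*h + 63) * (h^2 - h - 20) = h^5 - 8*h^4 - 22*h^3 + 212*h^2 + 117*h - 1260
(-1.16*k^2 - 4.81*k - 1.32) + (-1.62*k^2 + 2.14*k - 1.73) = -2.78*k^2 - 2.67*k - 3.05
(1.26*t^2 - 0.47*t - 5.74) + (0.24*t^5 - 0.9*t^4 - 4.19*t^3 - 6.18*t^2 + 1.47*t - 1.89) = 0.24*t^5 - 0.9*t^4 - 4.19*t^3 - 4.92*t^2 + 1.0*t - 7.63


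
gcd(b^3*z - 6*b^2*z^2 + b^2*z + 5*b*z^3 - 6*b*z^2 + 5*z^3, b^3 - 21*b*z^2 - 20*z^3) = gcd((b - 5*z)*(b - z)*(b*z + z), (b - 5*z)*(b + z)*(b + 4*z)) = -b + 5*z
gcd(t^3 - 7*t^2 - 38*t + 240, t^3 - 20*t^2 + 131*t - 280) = t^2 - 13*t + 40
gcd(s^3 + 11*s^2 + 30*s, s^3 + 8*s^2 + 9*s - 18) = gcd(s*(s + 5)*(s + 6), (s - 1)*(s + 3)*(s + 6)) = s + 6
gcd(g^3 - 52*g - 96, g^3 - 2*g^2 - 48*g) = g^2 - 2*g - 48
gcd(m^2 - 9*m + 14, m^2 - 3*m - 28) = m - 7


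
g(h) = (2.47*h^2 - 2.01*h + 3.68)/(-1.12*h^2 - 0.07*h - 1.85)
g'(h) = (2.24*h + 0.07)*(2.47*h^2 - 2.01*h + 3.68)/(-1.12*h^2 - 0.07*h - 1.85)^2 + (4.94*h - 2.01)/(-1.12*h^2 - 0.07*h - 1.85) = (-2.4241*h^2 - 0.895799999999999*h + 3.9761)/(1.2544*h^4 + 0.1568*h^3 + 4.1489*h^2 + 0.259*h + 3.4225)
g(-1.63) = -2.87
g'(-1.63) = -0.05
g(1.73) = -1.43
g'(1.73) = -0.17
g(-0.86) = -2.76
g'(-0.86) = 0.43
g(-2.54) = -2.78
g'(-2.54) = -0.12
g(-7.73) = -2.44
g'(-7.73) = -0.03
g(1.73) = -1.43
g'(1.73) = -0.17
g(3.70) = -1.72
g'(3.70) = -0.11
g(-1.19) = -2.85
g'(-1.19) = 0.14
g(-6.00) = -2.51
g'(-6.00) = -0.04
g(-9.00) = -2.41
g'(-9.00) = -0.02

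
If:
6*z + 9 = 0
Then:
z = -3/2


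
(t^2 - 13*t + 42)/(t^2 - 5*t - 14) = (t - 6)/(t + 2)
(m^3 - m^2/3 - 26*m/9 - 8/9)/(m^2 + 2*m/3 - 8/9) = (3*m^2 - 5*m - 2)/(3*m - 2)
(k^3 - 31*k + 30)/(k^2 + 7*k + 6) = (k^2 - 6*k + 5)/(k + 1)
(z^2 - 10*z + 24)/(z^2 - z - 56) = (-z^2 + 10*z - 24)/(-z^2 + z + 56)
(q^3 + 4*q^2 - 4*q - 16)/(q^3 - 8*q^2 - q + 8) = (q^3 + 4*q^2 - 4*q - 16)/(q^3 - 8*q^2 - q + 8)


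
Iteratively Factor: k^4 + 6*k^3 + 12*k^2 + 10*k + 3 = (k + 1)*(k^3 + 5*k^2 + 7*k + 3) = (k + 1)*(k + 3)*(k^2 + 2*k + 1) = (k + 1)^2*(k + 3)*(k + 1)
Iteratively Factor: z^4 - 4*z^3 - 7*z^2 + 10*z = (z - 5)*(z^3 + z^2 - 2*z) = (z - 5)*(z + 2)*(z^2 - z) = z*(z - 5)*(z + 2)*(z - 1)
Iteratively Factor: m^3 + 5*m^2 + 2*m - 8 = (m + 4)*(m^2 + m - 2) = (m - 1)*(m + 4)*(m + 2)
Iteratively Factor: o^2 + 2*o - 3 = (o + 3)*(o - 1)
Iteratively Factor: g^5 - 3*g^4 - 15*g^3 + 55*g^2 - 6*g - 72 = (g - 3)*(g^4 - 15*g^2 + 10*g + 24) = (g - 3)*(g - 2)*(g^3 + 2*g^2 - 11*g - 12) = (g - 3)*(g - 2)*(g + 4)*(g^2 - 2*g - 3) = (g - 3)*(g - 2)*(g + 1)*(g + 4)*(g - 3)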